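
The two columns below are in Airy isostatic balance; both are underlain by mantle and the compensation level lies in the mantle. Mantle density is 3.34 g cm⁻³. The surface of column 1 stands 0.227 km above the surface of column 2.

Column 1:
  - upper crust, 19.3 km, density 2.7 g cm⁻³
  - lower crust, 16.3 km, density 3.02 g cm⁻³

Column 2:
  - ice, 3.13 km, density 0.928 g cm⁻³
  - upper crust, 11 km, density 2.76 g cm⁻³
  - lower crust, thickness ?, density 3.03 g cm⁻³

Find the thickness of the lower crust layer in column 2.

Take the compensation level at the base of the deeper column (depth z_c below the surface of column 1) and equate Σ ρ_i t_i down to z_c; mantle fills any gap and the z_c terms cancel.
Column 1: 19.3×2.7 + 16.3×3.02 + (z_c − 35.6)×3.34
Column 2: 0.227×0 + 3.13×0.928 + 11×2.76 + x×3.03 + (z_c − 0.227 − 14.13 − x)×3.34
The z_c×3.34 term appears on both sides and cancels. Collect the known terms of each column as K = Σ(ρt)_known − 3.34 × (depth of known layers): K_1 = 101.336 − 3.34×35.6 = −17.568; K_2 = 33.26464 − 3.34×(0.227 + 14.13) = −14.68774.
Balance: K_1 = K_2 − x×(3.34 − 3.03), so x = (K_2 − K_1)/(3.34 − 3.03) = 2.88026/0.31 = 9.29 km.

9.29 km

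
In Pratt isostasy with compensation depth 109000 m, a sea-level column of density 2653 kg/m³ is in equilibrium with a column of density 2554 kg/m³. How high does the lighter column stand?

ρ_ref D = ρ (D + h) → h = D (ρ_ref − ρ)/ρ.
h = 109000 m × (2653 − 2554)/2554 = 4230 m.

4230 m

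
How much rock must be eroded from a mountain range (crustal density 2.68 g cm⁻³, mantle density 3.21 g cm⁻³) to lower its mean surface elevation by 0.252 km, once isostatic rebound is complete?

Net drop Δ = e − u = e − e ρ_c/ρ_m = e (ρ_m − ρ_c)/ρ_m.
e = Δ ρ_m/(ρ_m − ρ_c) = 0.252 km × 3.21/0.53 = 1.53 km.

1.53 km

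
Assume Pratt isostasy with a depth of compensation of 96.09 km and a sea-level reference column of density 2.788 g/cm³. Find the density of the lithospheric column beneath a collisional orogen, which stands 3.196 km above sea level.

Pratt balance: ρ_ref D = ρ (D + h).
ρ = ρ_ref D/(D + h) = 2.788 × 96.09 km/(96.09 km + 3.196 km) = 2.7 g/cm³.

2.7 g/cm³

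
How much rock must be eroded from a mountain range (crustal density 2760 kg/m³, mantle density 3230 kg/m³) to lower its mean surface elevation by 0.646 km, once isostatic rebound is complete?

4.44 km

Net drop Δ = e − u = e − e ρ_c/ρ_m = e (ρ_m − ρ_c)/ρ_m.
e = Δ ρ_m/(ρ_m − ρ_c) = 0.646 km × 3230/470 = 4.44 km.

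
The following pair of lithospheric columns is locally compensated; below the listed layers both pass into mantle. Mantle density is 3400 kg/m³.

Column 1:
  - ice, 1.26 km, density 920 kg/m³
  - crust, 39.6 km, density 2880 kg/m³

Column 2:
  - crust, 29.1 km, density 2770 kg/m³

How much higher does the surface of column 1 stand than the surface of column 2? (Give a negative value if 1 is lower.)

For any compensation level in the mantle, the mantle terms cancel and isostasy reduces to e = (Σt_1 − Σt_2) − (Σ(ρt)_1 − Σ(ρt)_2) / ρ_m.
Σt_1 = 40.86 km; Σt_2 = 29.1 km; Σ(ρt)_1 = 115207.2; Σ(ρt)_2 = 80607 (in km·kg/m³).
e = (40.86 − 29.1) − (115207.2 − 80607) / 3400 = 1.58 km.

1.58 km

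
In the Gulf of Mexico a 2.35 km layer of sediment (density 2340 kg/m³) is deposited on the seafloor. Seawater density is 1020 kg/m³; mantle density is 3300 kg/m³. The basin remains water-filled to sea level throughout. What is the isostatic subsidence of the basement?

1.36 km

Submarine loading: the sediment displaces seawater, and the subsidence is in turn flooded, so s (ρ_m − ρ_w) = t (ρ_sed − ρ_w).
s = 2.35 km × (2340 − 1020) / (3300 − 1020) = 1.36 km.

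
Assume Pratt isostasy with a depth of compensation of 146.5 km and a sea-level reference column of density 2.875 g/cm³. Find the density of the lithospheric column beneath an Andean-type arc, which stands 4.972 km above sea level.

2.78 g/cm³

Pratt balance: ρ_ref D = ρ (D + h).
ρ = ρ_ref D/(D + h) = 2.875 × 146.5 km/(146.5 km + 4.972 km) = 2.78 g/cm³.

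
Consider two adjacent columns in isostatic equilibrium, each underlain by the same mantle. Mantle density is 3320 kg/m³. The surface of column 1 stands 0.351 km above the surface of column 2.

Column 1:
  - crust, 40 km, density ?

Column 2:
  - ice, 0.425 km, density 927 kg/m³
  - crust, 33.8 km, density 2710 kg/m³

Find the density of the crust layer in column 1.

Take the compensation level at the base of the deeper column (depth z_c below the surface of column 1) and equate Σ ρ_i t_i down to z_c; mantle fills any gap and the z_c terms cancel.
Column 1: 40×ρ + (z_c − 40)×3320
Column 2: 0.351×0 + 0.425×927 + 33.8×2710 + (z_c − 0.351 − 34.225)×3320
The z_c×3320 term appears on both sides and cancels. Collect the known terms of each column as K = Σ(ρt)_known − 3320 × (depth of known layers): K_1 = 0 − 3320×40 = −132800; K_2 = 91991.975 − 3320×(0.351 + 34.225) = −22800.345.
Balance: K_1 + 40×ρ = K_2, so ρ = (K_2 − K_1)/40 = 110000/40 = 2750 kg/m³.

2750 kg/m³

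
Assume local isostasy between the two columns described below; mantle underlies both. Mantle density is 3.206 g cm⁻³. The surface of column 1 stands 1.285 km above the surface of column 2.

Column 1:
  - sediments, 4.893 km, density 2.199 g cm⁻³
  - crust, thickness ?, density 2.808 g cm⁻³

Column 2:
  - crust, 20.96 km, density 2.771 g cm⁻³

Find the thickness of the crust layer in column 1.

Take the compensation level at the base of the deeper column (depth z_c below the surface of column 1) and equate Σ ρ_i t_i down to z_c; mantle fills any gap and the z_c terms cancel.
Column 1: 4.893×2.199 + x×2.808 + (z_c − 4.893 − x)×3.206
Column 2: 1.285×0 + 20.96×2.771 + (z_c − 1.285 − 20.96)×3.206
The z_c×3.206 term appears on both sides and cancels. Collect the known terms of each column as K = Σ(ρt)_known − 3.206 × (depth of known layers): K_1 = 10.759707 − 3.206×4.893 = −4.927251; K_2 = 58.08016 − 3.206×(1.285 + 20.96) = −13.23731.
Balance: K_1 − x×(3.206 − 2.808) = K_2, so x = (K_1 − K_2)/(3.206 − 2.808) = 8.31006/0.398 = 20.9 km.

20.9 km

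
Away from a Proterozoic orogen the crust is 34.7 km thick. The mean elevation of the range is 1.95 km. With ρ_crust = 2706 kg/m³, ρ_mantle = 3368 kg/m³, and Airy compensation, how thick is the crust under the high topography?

Root depth r = h ρ_c / (ρ_m − ρ_c) = 1.95 km × 2706 / 662 = 7.971 km.
Total thickness = T + h + r = 34.7 km + 1.95 km + 7.971 km = 44.6 km.

44.6 km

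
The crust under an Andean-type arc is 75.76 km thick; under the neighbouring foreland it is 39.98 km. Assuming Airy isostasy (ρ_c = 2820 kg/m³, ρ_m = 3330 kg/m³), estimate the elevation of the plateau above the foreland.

Excess crust Δ = 75.76 km − 39.98 km = 35.78 km, split between elevation h and root r with h + r = Δ.
Airy balance ρ_c h = (ρ_m − ρ_c) r gives r = h ρ_c/(ρ_m − ρ_c), so h (1 + ρ_c/(ρ_m − ρ_c)) = Δ, i.e. h = Δ (ρ_m − ρ_c)/ρ_m.
h = 35.78 km × 510/3330 = 5.48 km.

5.48 km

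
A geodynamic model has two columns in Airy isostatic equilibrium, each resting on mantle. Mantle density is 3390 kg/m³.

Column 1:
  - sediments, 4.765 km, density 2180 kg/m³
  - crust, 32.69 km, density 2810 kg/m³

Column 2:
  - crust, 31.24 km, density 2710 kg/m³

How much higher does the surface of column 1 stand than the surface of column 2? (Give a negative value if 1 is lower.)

For any compensation level in the mantle, the mantle terms cancel and isostasy reduces to e = (Σt_1 − Σt_2) − (Σ(ρt)_1 − Σ(ρt)_2) / ρ_m.
Σt_1 = 37.455 km; Σt_2 = 31.24 km; Σ(ρt)_1 = 102246.6; Σ(ρt)_2 = 84660.4 (in km·kg/m³).
e = (37.455 − 31.24) − (102246.6 − 84660.4) / 3390 = 1.03 km.

1.03 km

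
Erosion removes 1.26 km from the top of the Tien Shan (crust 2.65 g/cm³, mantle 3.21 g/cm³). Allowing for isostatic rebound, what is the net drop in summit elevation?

Rebound u = e ρ_c/ρ_m = 1.26 km × 2.65/3.21 = 1.04 km.
Net surface drop = e − u = 1.26 km − 1.04 km = e (ρ_m − ρ_c)/ρ_m = 0.22 km.

0.22 km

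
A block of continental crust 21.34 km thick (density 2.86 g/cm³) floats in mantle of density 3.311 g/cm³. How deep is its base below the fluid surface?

18.4 km

Draft d = t ρ_obj/ρ_fluid = 21.34 km × 2.86/3.311 = 18.4 km.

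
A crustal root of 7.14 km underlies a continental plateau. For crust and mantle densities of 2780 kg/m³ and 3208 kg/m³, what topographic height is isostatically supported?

Equating mass per unit area of the two columns: ρ_c h = (ρ_m − ρ_c) r.
h = r (ρ_m − ρ_c) / ρ_c = 7.14 km × (3208 − 2780) / 2780 = 1.1 km.

1.1 km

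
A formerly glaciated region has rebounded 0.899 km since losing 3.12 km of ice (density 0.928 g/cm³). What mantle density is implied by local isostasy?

ρ_m = ρ_ice t / u = 0.928 × 3.12 km/0.899 km = 3.22 g/cm³.

3.22 g/cm³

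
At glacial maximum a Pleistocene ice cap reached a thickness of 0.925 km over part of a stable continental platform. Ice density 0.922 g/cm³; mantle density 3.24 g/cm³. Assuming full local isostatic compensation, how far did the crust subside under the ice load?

For local isostatic compensation: the ice load ρ_ice t is balanced by mantle displaced below, ρ_m s.
s = t ρ_ice / ρ_m = 0.925 km × 0.922/3.24 = 0.263 km.

0.263 km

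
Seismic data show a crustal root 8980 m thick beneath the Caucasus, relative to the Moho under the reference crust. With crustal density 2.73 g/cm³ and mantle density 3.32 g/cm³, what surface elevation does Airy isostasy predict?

1940 m

Balancing pressure at the compensation depth: ρ_c h = (ρ_m − ρ_c) r.
h = r (ρ_m − ρ_c) / ρ_c = 8980 m × (3.32 − 2.73) / 2.73 = 1940 m.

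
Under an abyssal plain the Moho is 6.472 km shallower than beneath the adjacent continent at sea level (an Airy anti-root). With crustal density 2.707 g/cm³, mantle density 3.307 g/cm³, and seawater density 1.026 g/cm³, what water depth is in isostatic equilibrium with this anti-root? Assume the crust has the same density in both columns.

2.31 km

Replacing a thickness d of crust by seawater at the top must be balanced by replacing crust with mantle at the base: d (ρ_c − ρ_w) = a (ρ_m − ρ_c).
d = a (ρ_m − ρ_c)/(ρ_c − ρ_w) = 6.472 km × 0.6/1.681 = 2.31 km.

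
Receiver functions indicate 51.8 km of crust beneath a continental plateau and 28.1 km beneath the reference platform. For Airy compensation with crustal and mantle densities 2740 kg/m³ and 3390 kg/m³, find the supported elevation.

4.54 km

Excess crust Δ = 51.8 km − 28.1 km = 23.7 km, split between elevation h and root r with h + r = Δ.
Airy balance ρ_c h = (ρ_m − ρ_c) r gives r = h ρ_c/(ρ_m − ρ_c), so h (1 + ρ_c/(ρ_m − ρ_c)) = Δ, i.e. h = Δ (ρ_m − ρ_c)/ρ_m.
h = 23.7 km × 650/3390 = 4.54 km.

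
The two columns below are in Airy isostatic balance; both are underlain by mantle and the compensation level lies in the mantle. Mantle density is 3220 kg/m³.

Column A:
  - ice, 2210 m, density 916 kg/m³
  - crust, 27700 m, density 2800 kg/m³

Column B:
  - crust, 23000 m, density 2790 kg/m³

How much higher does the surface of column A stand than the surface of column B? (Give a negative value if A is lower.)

2120 m

For any compensation level in the mantle, the mantle terms cancel and isostasy reduces to e = (Σt_A − Σt_B) − (Σ(ρt)_A − Σ(ρt)_B) / ρ_m.
Σt_A = 29910 m; Σt_B = 23000 m; Σ(ρt)_A = 79584360; Σ(ρt)_B = 64170000 (in m·kg/m³).
e = (29910 − 23000) − (79584360 − 64170000) / 3220 = 2120 m.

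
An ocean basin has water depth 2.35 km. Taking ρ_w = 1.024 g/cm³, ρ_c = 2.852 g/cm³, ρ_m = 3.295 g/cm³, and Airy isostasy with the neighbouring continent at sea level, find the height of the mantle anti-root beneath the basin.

Equating mass per unit area of the two columns: replacing crust with seawater at the top is compensated by replacing crust with mantle at the base: d (ρ_c − ρ_w) = a (ρ_m − ρ_c).
a = d (ρ_c − ρ_w)/(ρ_m − ρ_c) = 2.35 km × 1.828/0.443 = 9.7 km.

9.7 km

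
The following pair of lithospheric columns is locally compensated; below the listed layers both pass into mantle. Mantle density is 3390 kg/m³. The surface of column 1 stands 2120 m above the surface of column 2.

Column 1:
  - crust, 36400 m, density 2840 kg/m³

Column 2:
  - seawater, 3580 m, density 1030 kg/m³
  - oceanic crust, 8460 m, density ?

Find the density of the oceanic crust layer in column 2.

2870 kg/m³

Take the compensation level at the base of the deeper column (depth z_c below the surface of column 1) and equate Σ ρ_i t_i down to z_c; mantle fills any gap and the z_c terms cancel.
Column 1: 36400×2840 + (z_c − 36400)×3390
Column 2: 2120×0 + 3580×1030 + 8460×ρ + (z_c − 2120 − 12040)×3390
The z_c×3390 term appears on both sides and cancels. Collect the known terms of each column as K = Σ(ρt)_known − 3390 × (depth of known layers): K_1 = 103376000 − 3390×36400 = −20020000; K_2 = 3687400 − 3390×(2120 + 12040) = −44315000.
Balance: K_1 = K_2 + 8460×ρ, so ρ = (K_1 − K_2)/8460 = 24295000/8460 = 2870 kg/m³.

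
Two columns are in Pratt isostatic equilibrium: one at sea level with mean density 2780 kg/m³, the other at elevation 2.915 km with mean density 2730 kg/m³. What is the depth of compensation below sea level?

159 km

ρ_ref D = ρ (D + h) → D (ρ_ref − ρ) = ρ h.
D = ρ h/(ρ_ref − ρ) = 2730 × 2.915 km/(2780 − 2730) = 159 km.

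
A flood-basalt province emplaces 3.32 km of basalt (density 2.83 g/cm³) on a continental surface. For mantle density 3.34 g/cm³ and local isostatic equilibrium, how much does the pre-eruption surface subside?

2.81 km

Subaerial loading: s = t ρ_load / ρ_m.
s = 3.32 km × 2.83/3.34 = 2.81 km.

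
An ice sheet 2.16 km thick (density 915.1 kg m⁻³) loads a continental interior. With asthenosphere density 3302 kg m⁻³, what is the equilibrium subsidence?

In Airy isostatic equilibrium: the ice load ρ_ice t is balanced by mantle displaced below, ρ_m s.
s = t ρ_ice / ρ_m = 2.16 km × 915.1/3302 = 0.599 km.

0.599 km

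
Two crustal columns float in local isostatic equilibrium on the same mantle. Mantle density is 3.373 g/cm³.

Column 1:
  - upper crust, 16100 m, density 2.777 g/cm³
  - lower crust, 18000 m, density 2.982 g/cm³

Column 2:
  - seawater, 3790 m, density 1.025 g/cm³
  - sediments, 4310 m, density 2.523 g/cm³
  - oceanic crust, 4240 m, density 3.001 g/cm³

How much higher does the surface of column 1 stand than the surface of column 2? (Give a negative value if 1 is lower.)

739 m

For any compensation level in the mantle, the mantle terms cancel and isostasy reduces to e = (Σt_1 − Σt_2) − (Σ(ρt)_1 − Σ(ρt)_2) / ρ_m.
Σt_1 = 34100 m; Σt_2 = 12340 m; Σ(ρt)_1 = 98385.7; Σ(ρt)_2 = 27483.12 (in m·g/cm³).
e = (34100 − 12340) − (98385.7 − 27483.12) / 3.373 = 739 m.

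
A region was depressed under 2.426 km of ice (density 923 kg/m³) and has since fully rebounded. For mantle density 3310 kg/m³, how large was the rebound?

Removing the load lets mantle flow back in; uplift u satisfies ρ_ice t = ρ_m u.
u = t ρ_ice/ρ_m = 2.426 km × 923/3310 = 0.676 km.

0.676 km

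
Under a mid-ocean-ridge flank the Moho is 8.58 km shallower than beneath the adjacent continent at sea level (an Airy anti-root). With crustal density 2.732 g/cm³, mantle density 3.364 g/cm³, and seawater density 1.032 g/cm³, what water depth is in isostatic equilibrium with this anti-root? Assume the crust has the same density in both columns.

3.19 km

Replacing a thickness d of crust by seawater at the top must be balanced by replacing crust with mantle at the base: d (ρ_c − ρ_w) = a (ρ_m − ρ_c).
d = a (ρ_m − ρ_c)/(ρ_c − ρ_w) = 8.58 km × 0.632/1.7 = 3.19 km.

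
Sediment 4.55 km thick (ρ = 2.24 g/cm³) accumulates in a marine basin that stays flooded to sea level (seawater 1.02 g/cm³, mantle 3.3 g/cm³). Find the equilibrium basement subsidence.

Submarine loading: the sediment displaces seawater, and the subsidence is in turn flooded, so s (ρ_m − ρ_w) = t (ρ_sed − ρ_w).
s = 4.55 km × (2.24 − 1.02) / (3.3 − 1.02) = 2.43 km.

2.43 km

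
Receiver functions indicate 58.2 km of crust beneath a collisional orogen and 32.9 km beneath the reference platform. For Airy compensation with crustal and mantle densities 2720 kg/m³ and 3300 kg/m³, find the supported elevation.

Excess crust Δ = 58.2 km − 32.9 km = 25.3 km, split between elevation h and root r with h + r = Δ.
Airy balance ρ_c h = (ρ_m − ρ_c) r gives r = h ρ_c/(ρ_m − ρ_c), so h (1 + ρ_c/(ρ_m − ρ_c)) = Δ, i.e. h = Δ (ρ_m − ρ_c)/ρ_m.
h = 25.3 km × 580/3300 = 4.45 km.

4.45 km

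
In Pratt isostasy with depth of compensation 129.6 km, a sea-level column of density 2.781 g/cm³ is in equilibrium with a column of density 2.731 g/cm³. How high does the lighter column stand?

ρ_ref D = ρ (D + h) → h = D (ρ_ref − ρ)/ρ.
h = 129.6 km × (2.781 − 2.731)/2.731 = 2.37 km.

2.37 km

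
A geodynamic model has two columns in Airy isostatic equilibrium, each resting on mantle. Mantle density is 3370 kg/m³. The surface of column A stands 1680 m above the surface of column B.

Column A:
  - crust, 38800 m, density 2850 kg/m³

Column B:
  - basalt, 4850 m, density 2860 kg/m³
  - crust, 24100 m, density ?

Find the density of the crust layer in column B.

2870 kg/m³

Take the compensation level at the base of the deeper column (depth z_c below the surface of column A) and equate Σ ρ_i t_i down to z_c; mantle fills any gap and the z_c terms cancel.
Column A: 38800×2850 + (z_c − 38800)×3370
Column B: 1680×0 + 4850×2860 + 24100×ρ + (z_c − 1680 − 28950)×3370
The z_c×3370 term appears on both sides and cancels. Collect the known terms of each column as K = Σ(ρt)_known − 3370 × (depth of known layers): K_A = 110580000 − 3370×38800 = −20176000; K_B = 13871000 − 3370×(1680 + 28950) = −89352100.
Balance: K_A = K_B + 24100×ρ, so ρ = (K_A − K_B)/24100 = 69176100/24100 = 2870 kg/m³.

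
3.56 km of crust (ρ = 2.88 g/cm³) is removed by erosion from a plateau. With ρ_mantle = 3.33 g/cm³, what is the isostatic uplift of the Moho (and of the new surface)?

Unloading: uplift u = e ρ_c/ρ_m = 3.56 km × 2.88/3.33 = 3.08 km.

3.08 km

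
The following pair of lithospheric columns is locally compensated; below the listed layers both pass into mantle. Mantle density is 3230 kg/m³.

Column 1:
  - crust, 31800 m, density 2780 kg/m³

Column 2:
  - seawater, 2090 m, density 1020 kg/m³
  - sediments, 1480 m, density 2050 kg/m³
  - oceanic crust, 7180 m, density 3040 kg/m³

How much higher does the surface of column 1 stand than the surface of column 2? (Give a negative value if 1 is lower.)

2040 m

For any compensation level in the mantle, the mantle terms cancel and isostasy reduces to e = (Σt_1 − Σt_2) − (Σ(ρt)_1 − Σ(ρt)_2) / ρ_m.
Σt_1 = 31800 m; Σt_2 = 10750 m; Σ(ρt)_1 = 88404000; Σ(ρt)_2 = 26993000 (in m·kg/m³).
e = (31800 − 10750) − (88404000 − 26993000) / 3230 = 2040 m.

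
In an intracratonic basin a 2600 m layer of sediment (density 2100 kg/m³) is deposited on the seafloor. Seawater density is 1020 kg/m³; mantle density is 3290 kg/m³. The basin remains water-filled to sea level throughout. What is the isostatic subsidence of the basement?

1240 m

Submarine loading: the sediment displaces seawater, and the subsidence is in turn flooded, so s (ρ_m − ρ_w) = t (ρ_sed − ρ_w).
s = 2600 m × (2100 − 1020) / (3290 − 1020) = 1240 m.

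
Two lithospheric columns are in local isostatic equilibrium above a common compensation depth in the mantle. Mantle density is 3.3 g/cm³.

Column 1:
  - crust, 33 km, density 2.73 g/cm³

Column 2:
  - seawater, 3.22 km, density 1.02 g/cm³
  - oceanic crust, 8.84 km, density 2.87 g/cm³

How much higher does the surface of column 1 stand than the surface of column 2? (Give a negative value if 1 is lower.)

For any compensation level in the mantle, the mantle terms cancel and isostasy reduces to e = (Σt_1 − Σt_2) − (Σ(ρt)_1 − Σ(ρt)_2) / ρ_m.
Σt_1 = 33 km; Σt_2 = 12.06 km; Σ(ρt)_1 = 90.09; Σ(ρt)_2 = 28.6552 (in km·g/cm³).
e = (33 − 12.06) − (90.09 − 28.6552) / 3.3 = 2.32 km.

2.32 km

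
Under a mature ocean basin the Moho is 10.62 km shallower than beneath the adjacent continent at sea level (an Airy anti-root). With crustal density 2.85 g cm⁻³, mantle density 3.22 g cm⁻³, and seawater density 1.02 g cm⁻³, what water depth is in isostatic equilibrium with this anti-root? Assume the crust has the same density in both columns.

2.15 km

Replacing a thickness d of crust by seawater at the top must be balanced by replacing crust with mantle at the base: d (ρ_c − ρ_w) = a (ρ_m − ρ_c).
d = a (ρ_m − ρ_c)/(ρ_c − ρ_w) = 10.62 km × 0.37/1.83 = 2.15 km.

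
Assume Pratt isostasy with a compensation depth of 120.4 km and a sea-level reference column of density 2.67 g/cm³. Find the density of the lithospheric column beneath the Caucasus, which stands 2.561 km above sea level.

2.61 g/cm³

Pratt balance: ρ_ref D = ρ (D + h).
ρ = ρ_ref D/(D + h) = 2.67 × 120.4 km/(120.4 km + 2.561 km) = 2.61 g/cm³.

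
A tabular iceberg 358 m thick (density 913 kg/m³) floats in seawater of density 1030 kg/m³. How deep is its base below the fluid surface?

Draft d = t ρ_obj/ρ_fluid = 358 m × 913/1030 = 317 m.

317 m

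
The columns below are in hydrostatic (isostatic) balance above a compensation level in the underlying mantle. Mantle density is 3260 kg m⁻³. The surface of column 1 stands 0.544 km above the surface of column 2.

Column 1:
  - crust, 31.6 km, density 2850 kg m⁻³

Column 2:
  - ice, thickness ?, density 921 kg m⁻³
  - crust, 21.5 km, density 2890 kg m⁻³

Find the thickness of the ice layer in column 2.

1.38 km

Take the compensation level at the base of the deeper column (depth z_c below the surface of column 1) and equate Σ ρ_i t_i down to z_c; mantle fills any gap and the z_c terms cancel.
Column 1: 31.6×2850 + (z_c − 31.6)×3260
Column 2: 0.544×0 + x×921 + 21.5×2890 + (z_c − 0.544 − 21.5 − x)×3260
The z_c×3260 term appears on both sides and cancels. Collect the known terms of each column as K = Σ(ρt)_known − 3260 × (depth of known layers): K_1 = 90060 − 3260×31.6 = −12956; K_2 = 62135 − 3260×(0.544 + 21.5) = −9728.44.
Balance: K_1 = K_2 − x×(3260 − 921), so x = (K_2 − K_1)/(3260 − 921) = 3227.56/2339 = 1.38 km.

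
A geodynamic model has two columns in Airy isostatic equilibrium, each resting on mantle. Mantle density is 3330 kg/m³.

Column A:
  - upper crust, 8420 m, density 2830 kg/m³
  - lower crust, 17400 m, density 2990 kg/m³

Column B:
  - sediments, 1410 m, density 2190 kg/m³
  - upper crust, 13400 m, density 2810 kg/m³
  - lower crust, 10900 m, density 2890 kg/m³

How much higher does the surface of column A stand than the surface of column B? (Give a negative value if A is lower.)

−975 m

For any compensation level in the mantle, the mantle terms cancel and isostasy reduces to e = (Σt_A − Σt_B) − (Σ(ρt)_A − Σ(ρt)_B) / ρ_m.
Σt_A = 25820 m; Σt_B = 25710 m; Σ(ρt)_A = 75854600; Σ(ρt)_B = 72242900 (in m·kg/m³).
e = (25820 − 25710) − (75854600 − 72242900) / 3330 = −975 m.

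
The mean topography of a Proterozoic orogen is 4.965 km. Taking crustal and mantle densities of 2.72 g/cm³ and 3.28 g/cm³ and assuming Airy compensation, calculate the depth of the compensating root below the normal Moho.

By Archimedes' principle applied to the lithosphere: the weight of the topography is balanced by the buoyancy of the root, ρ_c h = (ρ_m − ρ_c) r.
r = h · ρ_c / (ρ_m − ρ_c) = 4.965 km × 2.72 / (3.28 − 2.72) = 24.1 km.

24.1 km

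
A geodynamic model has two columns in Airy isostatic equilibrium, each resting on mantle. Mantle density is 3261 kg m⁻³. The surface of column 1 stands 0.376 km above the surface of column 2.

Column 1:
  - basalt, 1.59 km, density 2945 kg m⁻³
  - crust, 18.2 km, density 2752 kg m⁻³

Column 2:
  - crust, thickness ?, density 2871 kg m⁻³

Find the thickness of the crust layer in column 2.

Take the compensation level at the base of the deeper column (depth z_c below the surface of column 1) and equate Σ ρ_i t_i down to z_c; mantle fills any gap and the z_c terms cancel.
Column 1: 1.59×2945 + 18.2×2752 + (z_c − 19.79)×3261
Column 2: 0.376×0 + x×2871 + (z_c − 0.376 − 0 − x)×3261
The z_c×3261 term appears on both sides and cancels. Collect the known terms of each column as K = Σ(ρt)_known − 3261 × (depth of known layers): K_1 = 54768.95 − 3261×19.79 = −9766.24; K_2 = 0 − 3261×(0.376 + 0) = −1226.136.
Balance: K_1 = K_2 − x×(3261 − 2871), so x = (K_2 − K_1)/(3261 − 2871) = 8540.1/390 = 21.9 km.

21.9 km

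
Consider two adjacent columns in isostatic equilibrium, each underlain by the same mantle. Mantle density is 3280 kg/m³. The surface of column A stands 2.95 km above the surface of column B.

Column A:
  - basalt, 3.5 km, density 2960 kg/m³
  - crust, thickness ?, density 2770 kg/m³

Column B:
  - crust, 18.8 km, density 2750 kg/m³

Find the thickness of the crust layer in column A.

Take the compensation level at the base of the deeper column (depth z_c below the surface of column A) and equate Σ ρ_i t_i down to z_c; mantle fills any gap and the z_c terms cancel.
Column A: 3.5×2960 + x×2770 + (z_c − 3.5 − x)×3280
Column B: 2.95×0 + 18.8×2750 + (z_c − 2.95 − 18.8)×3280
The z_c×3280 term appears on both sides and cancels. Collect the known terms of each column as K = Σ(ρt)_known − 3280 × (depth of known layers): K_A = 10360 − 3280×3.5 = −1120; K_B = 51700 − 3280×(2.95 + 18.8) = −19640.
Balance: K_A − x×(3280 − 2770) = K_B, so x = (K_A − K_B)/(3280 − 2770) = 18520/510 = 36.3 km.

36.3 km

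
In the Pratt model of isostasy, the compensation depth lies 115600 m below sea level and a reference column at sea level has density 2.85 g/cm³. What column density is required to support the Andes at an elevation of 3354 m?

2.77 g/cm³

Pratt balance: ρ_ref D = ρ (D + h).
ρ = ρ_ref D/(D + h) = 2.85 × 115600 m/(115600 m + 3354 m) = 2.77 g/cm³.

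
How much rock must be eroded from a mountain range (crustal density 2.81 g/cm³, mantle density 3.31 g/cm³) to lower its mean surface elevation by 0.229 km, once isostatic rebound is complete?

Net drop Δ = e − u = e − e ρ_c/ρ_m = e (ρ_m − ρ_c)/ρ_m.
e = Δ ρ_m/(ρ_m − ρ_c) = 0.229 km × 3.31/0.5 = 1.52 km.

1.52 km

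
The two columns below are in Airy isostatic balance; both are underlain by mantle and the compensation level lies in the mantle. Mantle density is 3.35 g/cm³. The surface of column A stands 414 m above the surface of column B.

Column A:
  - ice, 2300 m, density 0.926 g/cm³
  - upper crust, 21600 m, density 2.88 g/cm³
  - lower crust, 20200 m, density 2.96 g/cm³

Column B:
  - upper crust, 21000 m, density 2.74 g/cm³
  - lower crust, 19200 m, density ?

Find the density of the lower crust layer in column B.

2.86 g/cm³

Take the compensation level at the base of the deeper column (depth z_c below the surface of column A) and equate Σ ρ_i t_i down to z_c; mantle fills any gap and the z_c terms cancel.
Column A: 2300×0.926 + 21600×2.88 + 20200×2.96 + (z_c − 44100)×3.35
Column B: 414×0 + 21000×2.74 + 19200×ρ + (z_c − 414 − 40200)×3.35
The z_c×3.35 term appears on both sides and cancels. Collect the known terms of each column as K = Σ(ρt)_known − 3.35 × (depth of known layers): K_A = 124129.8 − 3.35×44100 = −23605.2; K_B = 57540 − 3.35×(414 + 40200) = −78516.9.
Balance: K_A = K_B + 19200×ρ, so ρ = (K_A − K_B)/19200 = 54911.7/19200 = 2.86 g/cm³.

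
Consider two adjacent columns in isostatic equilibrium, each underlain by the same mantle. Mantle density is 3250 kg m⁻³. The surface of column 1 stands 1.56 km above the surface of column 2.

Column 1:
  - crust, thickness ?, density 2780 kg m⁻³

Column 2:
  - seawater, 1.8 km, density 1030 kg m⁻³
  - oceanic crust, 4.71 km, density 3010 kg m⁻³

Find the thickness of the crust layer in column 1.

Take the compensation level at the base of the deeper column (depth z_c below the surface of column 1) and equate Σ ρ_i t_i down to z_c; mantle fills any gap and the z_c terms cancel.
Column 1: x×2780 + (z_c − 0 − x)×3250
Column 2: 1.56×0 + 1.8×1030 + 4.71×3010 + (z_c − 1.56 − 6.51)×3250
The z_c×3250 term appears on both sides and cancels. Collect the known terms of each column as K = Σ(ρt)_known − 3250 × (depth of known layers): K_1 = 0 − 3250×0 = 0; K_2 = 16031.1 − 3250×(1.56 + 6.51) = −10196.4.
Balance: K_1 − x×(3250 − 2780) = K_2, so x = (K_1 − K_2)/(3250 − 2780) = 10196.4/470 = 21.7 km.

21.7 km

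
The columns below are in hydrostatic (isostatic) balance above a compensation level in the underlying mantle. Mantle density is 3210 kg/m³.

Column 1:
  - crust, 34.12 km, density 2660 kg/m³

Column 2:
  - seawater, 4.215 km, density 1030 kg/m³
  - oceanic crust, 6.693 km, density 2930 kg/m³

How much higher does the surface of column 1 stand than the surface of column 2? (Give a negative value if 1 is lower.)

For any compensation level in the mantle, the mantle terms cancel and isostasy reduces to e = (Σt_1 − Σt_2) − (Σ(ρt)_1 − Σ(ρt)_2) / ρ_m.
Σt_1 = 34.12 km; Σt_2 = 10.908 km; Σ(ρt)_1 = 90759.2; Σ(ρt)_2 = 23951.94 (in km·kg/m³).
e = (34.12 − 10.908) − (90759.2 − 23951.94) / 3210 = 2.4 km.

2.4 km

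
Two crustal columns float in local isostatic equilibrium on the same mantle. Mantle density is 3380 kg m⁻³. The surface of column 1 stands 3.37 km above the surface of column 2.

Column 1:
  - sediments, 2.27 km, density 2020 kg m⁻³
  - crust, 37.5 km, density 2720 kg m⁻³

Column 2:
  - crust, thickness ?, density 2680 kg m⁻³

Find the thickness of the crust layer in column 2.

Take the compensation level at the base of the deeper column (depth z_c below the surface of column 1) and equate Σ ρ_i t_i down to z_c; mantle fills any gap and the z_c terms cancel.
Column 1: 2.27×2020 + 37.5×2720 + (z_c − 39.77)×3380
Column 2: 3.37×0 + x×2680 + (z_c − 3.37 − 0 − x)×3380
The z_c×3380 term appears on both sides and cancels. Collect the known terms of each column as K = Σ(ρt)_known − 3380 × (depth of known layers): K_1 = 106585.4 − 3380×39.77 = −27837.2; K_2 = 0 − 3380×(3.37 + 0) = −11390.6.
Balance: K_1 = K_2 − x×(3380 − 2680), so x = (K_2 − K_1)/(3380 − 2680) = 16446.6/700 = 23.5 km.

23.5 km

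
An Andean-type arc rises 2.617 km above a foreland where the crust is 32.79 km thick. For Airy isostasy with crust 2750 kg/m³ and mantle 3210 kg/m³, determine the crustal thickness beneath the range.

Root depth r = h ρ_c / (ρ_m − ρ_c) = 2.617 km × 2750 / 460 = 15.65 km.
Total thickness = T + h + r = 32.79 km + 2.617 km + 15.65 km = 51.1 km.

51.1 km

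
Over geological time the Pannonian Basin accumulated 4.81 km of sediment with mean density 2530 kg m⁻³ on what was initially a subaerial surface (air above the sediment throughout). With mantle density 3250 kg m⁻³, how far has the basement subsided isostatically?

3.74 km

Subaerial load: s = t ρ_sed / ρ_m = 4.81 km × 2530/3250 = 3.74 km.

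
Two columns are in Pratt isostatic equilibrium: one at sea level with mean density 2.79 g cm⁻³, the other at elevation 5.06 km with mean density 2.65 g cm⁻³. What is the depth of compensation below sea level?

ρ_ref D = ρ (D + h) → D (ρ_ref − ρ) = ρ h.
D = ρ h/(ρ_ref − ρ) = 2.65 × 5.06 km/(2.79 − 2.65) = 95.8 km.

95.8 km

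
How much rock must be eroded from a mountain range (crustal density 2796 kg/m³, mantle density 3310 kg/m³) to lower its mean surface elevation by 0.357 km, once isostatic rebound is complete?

Net drop Δ = e − u = e − e ρ_c/ρ_m = e (ρ_m − ρ_c)/ρ_m.
e = Δ ρ_m/(ρ_m − ρ_c) = 0.357 km × 3310/514 = 2.3 km.

2.3 km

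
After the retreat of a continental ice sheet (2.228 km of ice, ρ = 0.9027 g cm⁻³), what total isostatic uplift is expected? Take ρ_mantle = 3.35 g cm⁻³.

Removing the load lets mantle flow back in; uplift u satisfies ρ_ice t = ρ_m u.
u = t ρ_ice/ρ_m = 2.228 km × 0.9027/3.35 = 0.6 km.

0.6 km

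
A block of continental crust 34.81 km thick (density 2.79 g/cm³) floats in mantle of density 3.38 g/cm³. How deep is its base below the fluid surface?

28.7 km

Draft d = t ρ_obj/ρ_fluid = 34.81 km × 2.79/3.38 = 28.7 km.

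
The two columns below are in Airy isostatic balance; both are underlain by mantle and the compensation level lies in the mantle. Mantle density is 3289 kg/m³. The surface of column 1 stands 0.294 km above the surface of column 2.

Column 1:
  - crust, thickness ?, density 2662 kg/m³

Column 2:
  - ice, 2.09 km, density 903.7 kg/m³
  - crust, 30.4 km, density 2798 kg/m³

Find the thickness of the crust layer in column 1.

Take the compensation level at the base of the deeper column (depth z_c below the surface of column 1) and equate Σ ρ_i t_i down to z_c; mantle fills any gap and the z_c terms cancel.
Column 1: x×2662 + (z_c − 0 − x)×3289
Column 2: 0.294×0 + 2.09×903.7 + 30.4×2798 + (z_c − 0.294 − 32.49)×3289
The z_c×3289 term appears on both sides and cancels. Collect the known terms of each column as K = Σ(ρt)_known − 3289 × (depth of known layers): K_1 = 0 − 3289×0 = 0; K_2 = 86947.933 − 3289×(0.294 + 32.49) = −20878.643.
Balance: K_1 − x×(3289 − 2662) = K_2, so x = (K_1 − K_2)/(3289 − 2662) = 20878.6/627 = 33.3 km.

33.3 km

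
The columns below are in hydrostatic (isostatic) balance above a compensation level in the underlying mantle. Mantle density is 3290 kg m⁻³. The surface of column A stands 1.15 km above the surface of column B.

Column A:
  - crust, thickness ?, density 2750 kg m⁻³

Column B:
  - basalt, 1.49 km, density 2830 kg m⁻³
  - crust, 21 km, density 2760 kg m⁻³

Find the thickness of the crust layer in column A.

Take the compensation level at the base of the deeper column (depth z_c below the surface of column A) and equate Σ ρ_i t_i down to z_c; mantle fills any gap and the z_c terms cancel.
Column A: x×2750 + (z_c − 0 − x)×3290
Column B: 1.15×0 + 1.49×2830 + 21×2760 + (z_c − 1.15 − 22.49)×3290
The z_c×3290 term appears on both sides and cancels. Collect the known terms of each column as K = Σ(ρt)_known − 3290 × (depth of known layers): K_A = 0 − 3290×0 = 0; K_B = 62176.7 − 3290×(1.15 + 22.49) = −15598.9.
Balance: K_A − x×(3290 − 2750) = K_B, so x = (K_A − K_B)/(3290 − 2750) = 15598.9/540 = 28.9 km.

28.9 km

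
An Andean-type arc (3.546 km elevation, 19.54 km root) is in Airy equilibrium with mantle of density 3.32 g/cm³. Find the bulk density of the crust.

2.81 g/cm³

ρ_c h = (ρ_m − ρ_c) r → ρ_c (h + r) = ρ_m r → ρ_c = ρ_m r / (h + r).
ρ_c = 3.32 × 19.54 km / (3.546 km + 19.54 km) = 2.81 g/cm³.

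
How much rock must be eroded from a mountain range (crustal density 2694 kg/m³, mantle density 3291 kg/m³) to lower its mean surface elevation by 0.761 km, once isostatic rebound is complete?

4.2 km

Net drop Δ = e − u = e − e ρ_c/ρ_m = e (ρ_m − ρ_c)/ρ_m.
e = Δ ρ_m/(ρ_m − ρ_c) = 0.761 km × 3291/597 = 4.2 km.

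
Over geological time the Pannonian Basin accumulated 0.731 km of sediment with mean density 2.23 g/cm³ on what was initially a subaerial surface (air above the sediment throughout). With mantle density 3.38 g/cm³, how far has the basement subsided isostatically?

0.482 km

Subaerial load: s = t ρ_sed / ρ_m = 0.731 km × 2.23/3.38 = 0.482 km.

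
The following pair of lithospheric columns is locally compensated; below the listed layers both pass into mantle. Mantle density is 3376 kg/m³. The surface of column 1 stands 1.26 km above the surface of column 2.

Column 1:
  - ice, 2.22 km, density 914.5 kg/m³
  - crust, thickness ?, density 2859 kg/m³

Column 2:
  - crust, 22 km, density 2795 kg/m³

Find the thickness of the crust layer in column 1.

22.4 km

Take the compensation level at the base of the deeper column (depth z_c below the surface of column 1) and equate Σ ρ_i t_i down to z_c; mantle fills any gap and the z_c terms cancel.
Column 1: 2.22×914.5 + x×2859 + (z_c − 2.22 − x)×3376
Column 2: 1.26×0 + 22×2795 + (z_c − 1.26 − 22)×3376
The z_c×3376 term appears on both sides and cancels. Collect the known terms of each column as K = Σ(ρt)_known − 3376 × (depth of known layers): K_1 = 2030.19 − 3376×2.22 = −5464.53; K_2 = 61490 − 3376×(1.26 + 22) = −17035.76.
Balance: K_1 − x×(3376 − 2859) = K_2, so x = (K_1 − K_2)/(3376 − 2859) = 11571.2/517 = 22.4 km.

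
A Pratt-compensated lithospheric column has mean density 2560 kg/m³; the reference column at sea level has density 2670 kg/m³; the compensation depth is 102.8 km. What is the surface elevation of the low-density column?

ρ_ref D = ρ (D + h) → h = D (ρ_ref − ρ)/ρ.
h = 102.8 km × (2670 − 2560)/2560 = 4.42 km.

4.42 km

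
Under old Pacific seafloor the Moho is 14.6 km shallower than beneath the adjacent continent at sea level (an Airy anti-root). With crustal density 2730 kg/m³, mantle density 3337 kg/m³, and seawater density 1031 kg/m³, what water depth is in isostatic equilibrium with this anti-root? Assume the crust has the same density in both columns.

5.22 km

Replacing a thickness d of crust by seawater at the top must be balanced by replacing crust with mantle at the base: d (ρ_c − ρ_w) = a (ρ_m − ρ_c).
d = a (ρ_m − ρ_c)/(ρ_c − ρ_w) = 14.6 km × 607/1699 = 5.22 km.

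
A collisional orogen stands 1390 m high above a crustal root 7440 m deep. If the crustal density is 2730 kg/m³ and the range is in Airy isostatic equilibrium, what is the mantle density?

3240 kg/m³

Airy balance: ρ_c h = (ρ_m − ρ_c) r → ρ_m = ρ_c (1 + h/r).
ρ_m = 2730 × (1 + 1390 m/7440 m) = 3240 kg/m³.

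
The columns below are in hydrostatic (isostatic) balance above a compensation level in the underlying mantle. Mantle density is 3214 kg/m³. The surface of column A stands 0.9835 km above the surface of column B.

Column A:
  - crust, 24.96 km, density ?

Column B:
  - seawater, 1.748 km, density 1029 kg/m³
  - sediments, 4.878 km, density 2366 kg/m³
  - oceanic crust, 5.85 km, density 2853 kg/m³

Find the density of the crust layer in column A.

Take the compensation level at the base of the deeper column (depth z_c below the surface of column A) and equate Σ ρ_i t_i down to z_c; mantle fills any gap and the z_c terms cancel.
Column A: 24.96×ρ + (z_c − 24.96)×3214
Column B: 0.9835×0 + 1.748×1029 + 4.878×2366 + 5.85×2853 + (z_c − 0.9835 − 12.476)×3214
The z_c×3214 term appears on both sides and cancels. Collect the known terms of each column as K = Σ(ρt)_known − 3214 × (depth of known layers): K_A = 0 − 3214×24.96 = −80221.44; K_B = 30030.09 − 3214×(0.9835 + 12.476) = −13228.743.
Balance: K_A + 24.96×ρ = K_B, so ρ = (K_B − K_A)/24.96 = 66992.7/24.96 = 2680 kg/m³.

2680 kg/m³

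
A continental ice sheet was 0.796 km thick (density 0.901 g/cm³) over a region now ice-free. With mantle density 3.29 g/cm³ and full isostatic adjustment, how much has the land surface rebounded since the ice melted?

0.218 km

Removing the load lets mantle flow back in; uplift u satisfies ρ_ice t = ρ_m u.
u = t ρ_ice/ρ_m = 0.796 km × 0.901/3.29 = 0.218 km.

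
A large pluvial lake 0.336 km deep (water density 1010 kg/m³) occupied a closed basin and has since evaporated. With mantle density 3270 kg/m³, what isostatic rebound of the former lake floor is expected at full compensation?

0.104 km

u = d ρ_w/ρ_m = 0.336 km × 1010/3270 = 0.104 km.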